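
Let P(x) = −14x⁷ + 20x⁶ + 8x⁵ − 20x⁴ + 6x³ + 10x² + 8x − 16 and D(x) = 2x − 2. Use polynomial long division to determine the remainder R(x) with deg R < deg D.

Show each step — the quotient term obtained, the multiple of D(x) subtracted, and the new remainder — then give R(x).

R(x) = 2

Step 1: lead(−14x⁷ + 20x⁶ + 8x⁵ − 20x⁴ + 6x³ + 10x² + 8x − 16) ÷ lead(D) = −14x⁷ ÷ 2x = −7x⁶. Subtract (−7x⁶)·D = −14x⁷ + 14x⁶. Remainder: 6x⁶ + 8x⁵ − 20x⁴ + 6x³ + 10x² + 8x − 16.
Step 2: lead(6x⁶ + 8x⁵ − 20x⁴ + 6x³ + 10x² + 8x − 16) ÷ lead(D) = 6x⁶ ÷ 2x = 3x⁵. Subtract (3x⁵)·D = 6x⁶ − 6x⁵. Remainder: 14x⁵ − 20x⁴ + 6x³ + 10x² + 8x − 16.
Step 3: lead(14x⁵ − 20x⁴ + 6x³ + 10x² + 8x − 16) ÷ lead(D) = 14x⁵ ÷ 2x = 7x⁴. Subtract (7x⁴)·D = 14x⁵ − 14x⁴. Remainder: −6x⁴ + 6x³ + 10x² + 8x − 16.
Step 4: lead(−6x⁴ + 6x³ + 10x² + 8x − 16) ÷ lead(D) = −6x⁴ ÷ 2x = −3x³. Subtract (−3x³)·D = −6x⁴ + 6x³. Remainder: 10x² + 8x − 16.
Step 5: lead(10x² + 8x − 16) ÷ lead(D) = 10x² ÷ 2x = 5x. Subtract (5x)·D = 10x² − 10x. Remainder: 18x − 16.
Step 6: lead(18x − 16) ÷ lead(D) = 18x ÷ 2x = 9. Subtract (9)·D = 18x − 18. Remainder: 2.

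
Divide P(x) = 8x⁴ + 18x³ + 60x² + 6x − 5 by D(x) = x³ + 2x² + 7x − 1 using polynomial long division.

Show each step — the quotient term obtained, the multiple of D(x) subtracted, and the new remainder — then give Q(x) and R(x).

Step 1: lead(8x⁴ + 18x³ + 60x² + 6x − 5) ÷ lead(D) = 8x⁴ ÷ x³ = 8x. Subtract (8x)·D = 8x⁴ + 16x³ + 56x² − 8x. Remainder: 2x³ + 4x² + 14x − 5.
Step 2: lead(2x³ + 4x² + 14x − 5) ÷ lead(D) = 2x³ ÷ x³ = 2. Subtract (2)·D = 2x³ + 4x² + 14x − 2. Remainder: −3.

Q(x) = 8x + 2; R(x) = −3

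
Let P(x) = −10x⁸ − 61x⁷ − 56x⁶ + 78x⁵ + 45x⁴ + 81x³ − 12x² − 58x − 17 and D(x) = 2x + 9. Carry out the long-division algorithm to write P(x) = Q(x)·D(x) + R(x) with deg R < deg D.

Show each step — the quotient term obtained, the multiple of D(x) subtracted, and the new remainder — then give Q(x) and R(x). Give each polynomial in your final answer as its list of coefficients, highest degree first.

Q = [-5, -8, 8, 3, 9, 0, -6, -2]; R = [1]

Step 1: lead(−10x⁸ − 61x⁷ − 56x⁶ + 78x⁵ + 45x⁴ + 81x³ − 12x² − 58x − 17) ÷ lead(D) = −10x⁸ ÷ 2x = −5x⁷. Subtract (−5x⁷)·D = −10x⁸ − 45x⁷. Remainder: −16x⁷ − 56x⁶ + 78x⁵ + 45x⁴ + 81x³ − 12x² − 58x − 17.
Step 2: lead(−16x⁷ − 56x⁶ + 78x⁵ + 45x⁴ + 81x³ − 12x² − 58x − 17) ÷ lead(D) = −16x⁷ ÷ 2x = −8x⁶. Subtract (−8x⁶)·D = −16x⁷ − 72x⁶. Remainder: 16x⁶ + 78x⁵ + 45x⁴ + 81x³ − 12x² − 58x − 17.
Step 3: lead(16x⁶ + 78x⁵ + 45x⁴ + 81x³ − 12x² − 58x − 17) ÷ lead(D) = 16x⁶ ÷ 2x = 8x⁵. Subtract (8x⁵)·D = 16x⁶ + 72x⁵. Remainder: 6x⁵ + 45x⁴ + 81x³ − 12x² − 58x − 17.
Step 4: lead(6x⁵ + 45x⁴ + 81x³ − 12x² − 58x − 17) ÷ lead(D) = 6x⁵ ÷ 2x = 3x⁴. Subtract (3x⁴)·D = 6x⁵ + 27x⁴. Remainder: 18x⁴ + 81x³ − 12x² − 58x − 17.
Step 5: lead(18x⁴ + 81x³ − 12x² − 58x − 17) ÷ lead(D) = 18x⁴ ÷ 2x = 9x³. Subtract (9x³)·D = 18x⁴ + 81x³. Remainder: −12x² − 58x − 17.
Step 6: lead(−12x² − 58x − 17) ÷ lead(D) = −12x² ÷ 2x = −6x. Subtract (−6x)·D = −12x² − 54x. Remainder: −4x − 17.
Step 7: lead(−4x − 17) ÷ lead(D) = −4x ÷ 2x = −2. Subtract (−2)·D = −4x − 18. Remainder: 1.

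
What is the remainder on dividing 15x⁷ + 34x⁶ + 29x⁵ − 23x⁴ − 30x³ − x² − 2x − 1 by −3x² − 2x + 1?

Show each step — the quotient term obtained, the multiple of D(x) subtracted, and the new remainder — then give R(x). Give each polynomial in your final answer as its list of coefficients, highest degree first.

Step 1: lead(15x⁷ + 34x⁶ + 29x⁵ − 23x⁴ − 30x³ − x² − 2x − 1) ÷ lead(D) = 15x⁷ ÷ −3x² = −5x⁵. Subtract (−5x⁵)·D = 15x⁷ + 10x⁶ − 5x⁵. Remainder: 24x⁶ + 34x⁵ − 23x⁴ − 30x³ − x² − 2x − 1.
Step 2: lead(24x⁶ + 34x⁵ − 23x⁴ − 30x³ − x² − 2x − 1) ÷ lead(D) = 24x⁶ ÷ −3x² = −8x⁴. Subtract (−8x⁴)·D = 24x⁶ + 16x⁵ − 8x⁴. Remainder: 18x⁵ − 15x⁴ − 30x³ − x² − 2x − 1.
Step 3: lead(18x⁵ − 15x⁴ − 30x³ − x² − 2x − 1) ÷ lead(D) = 18x⁵ ÷ −3x² = −6x³. Subtract (−6x³)·D = 18x⁵ + 12x⁴ − 6x³. Remainder: −27x⁴ − 24x³ − x² − 2x − 1.
Step 4: lead(−27x⁴ − 24x³ − x² − 2x − 1) ÷ lead(D) = −27x⁴ ÷ −3x² = 9x². Subtract (9x²)·D = −27x⁴ − 18x³ + 9x². Remainder: −6x³ − 10x² − 2x − 1.
Step 5: lead(−6x³ − 10x² − 2x − 1) ÷ lead(D) = −6x³ ÷ −3x² = 2x. Subtract (2x)·D = −6x³ − 4x² + 2x. Remainder: −6x² − 4x − 1.
Step 6: lead(−6x² − 4x − 1) ÷ lead(D) = −6x² ÷ −3x² = 2. Subtract (2)·D = −6x² − 4x + 2. Remainder: −3.

R = [-3]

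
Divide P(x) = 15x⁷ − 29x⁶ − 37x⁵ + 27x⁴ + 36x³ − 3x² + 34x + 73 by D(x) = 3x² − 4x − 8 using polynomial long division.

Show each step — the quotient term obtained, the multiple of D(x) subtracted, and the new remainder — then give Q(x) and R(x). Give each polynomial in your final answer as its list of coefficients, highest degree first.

Step 1: lead(15x⁷ − 29x⁶ − 37x⁵ + 27x⁴ + 36x³ − 3x² + 34x + 73) ÷ lead(D) = 15x⁷ ÷ 3x² = 5x⁵. Subtract (5x⁵)·D = 15x⁷ − 20x⁶ − 40x⁵. Remainder: −9x⁶ + 3x⁵ + 27x⁴ + 36x³ − 3x² + 34x + 73.
Step 2: lead(−9x⁶ + 3x⁵ + 27x⁴ + 36x³ − 3x² + 34x + 73) ÷ lead(D) = −9x⁶ ÷ 3x² = −3x⁴. Subtract (−3x⁴)·D = −9x⁶ + 12x⁵ + 24x⁴. Remainder: −9x⁵ + 3x⁴ + 36x³ − 3x² + 34x + 73.
Step 3: lead(−9x⁵ + 3x⁴ + 36x³ − 3x² + 34x + 73) ÷ lead(D) = −9x⁵ ÷ 3x² = −3x³. Subtract (−3x³)·D = −9x⁵ + 12x⁴ + 24x³. Remainder: −9x⁴ + 12x³ − 3x² + 34x + 73.
Step 4: lead(−9x⁴ + 12x³ − 3x² + 34x + 73) ÷ lead(D) = −9x⁴ ÷ 3x² = −3x². Subtract (−3x²)·D = −9x⁴ + 12x³ + 24x². Remainder: −27x² + 34x + 73.
Step 5: lead(−27x² + 34x + 73) ÷ lead(D) = −27x² ÷ 3x² = −9. Subtract (−9)·D = −27x² + 36x + 72. Remainder: −2x + 1.

Q = [5, -3, -3, -3, 0, -9]; R = [-2, 1]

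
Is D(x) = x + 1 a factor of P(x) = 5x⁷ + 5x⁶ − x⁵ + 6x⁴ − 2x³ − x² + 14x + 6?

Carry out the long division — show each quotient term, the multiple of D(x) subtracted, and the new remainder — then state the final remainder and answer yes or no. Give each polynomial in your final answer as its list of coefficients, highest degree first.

R = [0], so D(x) is a factor of P(x). yes

Step 1: lead(5x⁷ + 5x⁶ − x⁵ + 6x⁴ − 2x³ − x² + 14x + 6) ÷ lead(D) = 5x⁷ ÷ x = 5x⁶. Subtract (5x⁶)·D = 5x⁷ + 5x⁶. Remainder: −x⁵ + 6x⁴ − 2x³ − x² + 14x + 6.
Step 2: lead(−x⁵ + 6x⁴ − 2x³ − x² + 14x + 6) ÷ lead(D) = −x⁵ ÷ x = −x⁴. Subtract (−x⁴)·D = −x⁵ − x⁴. Remainder: 7x⁴ − 2x³ − x² + 14x + 6.
Step 3: lead(7x⁴ − 2x³ − x² + 14x + 6) ÷ lead(D) = 7x⁴ ÷ x = 7x³. Subtract (7x³)·D = 7x⁴ + 7x³. Remainder: −9x³ − x² + 14x + 6.
Step 4: lead(−9x³ − x² + 14x + 6) ÷ lead(D) = −9x³ ÷ x = −9x². Subtract (−9x²)·D = −9x³ − 9x². Remainder: 8x² + 14x + 6.
Step 5: lead(8x² + 14x + 6) ÷ lead(D) = 8x² ÷ x = 8x. Subtract (8x)·D = 8x² + 8x. Remainder: 6x + 6.
Step 6: lead(6x + 6) ÷ lead(D) = 6x ÷ x = 6. Subtract (6)·D = 6x + 6. Remainder: 0.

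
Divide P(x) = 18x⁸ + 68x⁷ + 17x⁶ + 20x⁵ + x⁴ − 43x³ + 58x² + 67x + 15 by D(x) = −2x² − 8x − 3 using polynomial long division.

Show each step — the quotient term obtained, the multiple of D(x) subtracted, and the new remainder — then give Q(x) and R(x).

Q(x) = −9x⁶ + 2x⁵ − 3x⁴ − x³ + 8x² − 9x − 5; R(x) = 0

Step 1: lead(18x⁸ + 68x⁷ + 17x⁶ + 20x⁵ + x⁴ − 43x³ + 58x² + 67x + 15) ÷ lead(D) = 18x⁸ ÷ −2x² = −9x⁶. Subtract (−9x⁶)·D = 18x⁸ + 72x⁷ + 27x⁶. Remainder: −4x⁷ − 10x⁶ + 20x⁵ + x⁴ − 43x³ + 58x² + 67x + 15.
Step 2: lead(−4x⁷ − 10x⁶ + 20x⁵ + x⁴ − 43x³ + 58x² + 67x + 15) ÷ lead(D) = −4x⁷ ÷ −2x² = 2x⁵. Subtract (2x⁵)·D = −4x⁷ − 16x⁶ − 6x⁵. Remainder: 6x⁶ + 26x⁵ + x⁴ − 43x³ + 58x² + 67x + 15.
Step 3: lead(6x⁶ + 26x⁵ + x⁴ − 43x³ + 58x² + 67x + 15) ÷ lead(D) = 6x⁶ ÷ −2x² = −3x⁴. Subtract (−3x⁴)·D = 6x⁶ + 24x⁵ + 9x⁴. Remainder: 2x⁵ − 8x⁴ − 43x³ + 58x² + 67x + 15.
Step 4: lead(2x⁵ − 8x⁴ − 43x³ + 58x² + 67x + 15) ÷ lead(D) = 2x⁵ ÷ −2x² = −x³. Subtract (−x³)·D = 2x⁵ + 8x⁴ + 3x³. Remainder: −16x⁴ − 46x³ + 58x² + 67x + 15.
Step 5: lead(−16x⁴ − 46x³ + 58x² + 67x + 15) ÷ lead(D) = −16x⁴ ÷ −2x² = 8x². Subtract (8x²)·D = −16x⁴ − 64x³ − 24x². Remainder: 18x³ + 82x² + 67x + 15.
Step 6: lead(18x³ + 82x² + 67x + 15) ÷ lead(D) = 18x³ ÷ −2x² = −9x. Subtract (−9x)·D = 18x³ + 72x² + 27x. Remainder: 10x² + 40x + 15.
Step 7: lead(10x² + 40x + 15) ÷ lead(D) = 10x² ÷ −2x² = −5. Subtract (−5)·D = 10x² + 40x + 15. Remainder: 0.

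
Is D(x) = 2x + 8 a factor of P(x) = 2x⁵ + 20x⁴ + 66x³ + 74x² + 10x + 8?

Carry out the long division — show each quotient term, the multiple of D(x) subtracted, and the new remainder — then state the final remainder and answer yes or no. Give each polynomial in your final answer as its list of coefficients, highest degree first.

R = [0], so D(x) is a factor of P(x). yes

Step 1: lead(2x⁵ + 20x⁴ + 66x³ + 74x² + 10x + 8) ÷ lead(D) = 2x⁵ ÷ 2x = x⁴. Subtract (x⁴)·D = 2x⁵ + 8x⁴. Remainder: 12x⁴ + 66x³ + 74x² + 10x + 8.
Step 2: lead(12x⁴ + 66x³ + 74x² + 10x + 8) ÷ lead(D) = 12x⁴ ÷ 2x = 6x³. Subtract (6x³)·D = 12x⁴ + 48x³. Remainder: 18x³ + 74x² + 10x + 8.
Step 3: lead(18x³ + 74x² + 10x + 8) ÷ lead(D) = 18x³ ÷ 2x = 9x². Subtract (9x²)·D = 18x³ + 72x². Remainder: 2x² + 10x + 8.
Step 4: lead(2x² + 10x + 8) ÷ lead(D) = 2x² ÷ 2x = x. Subtract (x)·D = 2x² + 8x. Remainder: 2x + 8.
Step 5: lead(2x + 8) ÷ lead(D) = 2x ÷ 2x = 1. Subtract (1)·D = 2x + 8. Remainder: 0.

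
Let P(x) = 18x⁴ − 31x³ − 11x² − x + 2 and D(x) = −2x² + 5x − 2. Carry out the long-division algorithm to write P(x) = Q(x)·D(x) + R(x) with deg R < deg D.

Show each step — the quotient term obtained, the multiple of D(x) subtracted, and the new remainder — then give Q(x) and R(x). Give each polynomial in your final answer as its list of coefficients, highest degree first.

Q = [-9, -7, -3]; R = [-4]

Step 1: lead(18x⁴ − 31x³ − 11x² − x + 2) ÷ lead(D) = 18x⁴ ÷ −2x² = −9x². Subtract (−9x²)·D = 18x⁴ − 45x³ + 18x². Remainder: 14x³ − 29x² − x + 2.
Step 2: lead(14x³ − 29x² − x + 2) ÷ lead(D) = 14x³ ÷ −2x² = −7x. Subtract (−7x)·D = 14x³ − 35x² + 14x. Remainder: 6x² − 15x + 2.
Step 3: lead(6x² − 15x + 2) ÷ lead(D) = 6x² ÷ −2x² = −3. Subtract (−3)·D = 6x² − 15x + 6. Remainder: −4.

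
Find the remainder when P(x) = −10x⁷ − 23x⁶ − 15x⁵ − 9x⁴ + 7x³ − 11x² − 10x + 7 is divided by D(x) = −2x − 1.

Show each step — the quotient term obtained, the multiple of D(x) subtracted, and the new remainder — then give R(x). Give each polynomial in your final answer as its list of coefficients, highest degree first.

R = [8]

Step 1: lead(−10x⁷ − 23x⁶ − 15x⁵ − 9x⁴ + 7x³ − 11x² − 10x + 7) ÷ lead(D) = −10x⁷ ÷ −2x = 5x⁶. Subtract (5x⁶)·D = −10x⁷ − 5x⁶. Remainder: −18x⁶ − 15x⁵ − 9x⁴ + 7x³ − 11x² − 10x + 7.
Step 2: lead(−18x⁶ − 15x⁵ − 9x⁴ + 7x³ − 11x² − 10x + 7) ÷ lead(D) = −18x⁶ ÷ −2x = 9x⁵. Subtract (9x⁵)·D = −18x⁶ − 9x⁵. Remainder: −6x⁵ − 9x⁴ + 7x³ − 11x² − 10x + 7.
Step 3: lead(−6x⁵ − 9x⁴ + 7x³ − 11x² − 10x + 7) ÷ lead(D) = −6x⁵ ÷ −2x = 3x⁴. Subtract (3x⁴)·D = −6x⁵ − 3x⁴. Remainder: −6x⁴ + 7x³ − 11x² − 10x + 7.
Step 4: lead(−6x⁴ + 7x³ − 11x² − 10x + 7) ÷ lead(D) = −6x⁴ ÷ −2x = 3x³. Subtract (3x³)·D = −6x⁴ − 3x³. Remainder: 10x³ − 11x² − 10x + 7.
Step 5: lead(10x³ − 11x² − 10x + 7) ÷ lead(D) = 10x³ ÷ −2x = −5x². Subtract (−5x²)·D = 10x³ + 5x². Remainder: −16x² − 10x + 7.
Step 6: lead(−16x² − 10x + 7) ÷ lead(D) = −16x² ÷ −2x = 8x. Subtract (8x)·D = −16x² − 8x. Remainder: −2x + 7.
Step 7: lead(−2x + 7) ÷ lead(D) = −2x ÷ −2x = 1. Subtract (1)·D = −2x − 1. Remainder: 8.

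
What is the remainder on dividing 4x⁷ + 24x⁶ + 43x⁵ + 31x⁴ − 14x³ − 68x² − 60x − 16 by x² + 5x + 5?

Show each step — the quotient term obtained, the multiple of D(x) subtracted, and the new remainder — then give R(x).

Step 1: lead(4x⁷ + 24x⁶ + 43x⁵ + 31x⁴ − 14x³ − 68x² − 60x − 16) ÷ lead(D) = 4x⁷ ÷ x² = 4x⁵. Subtract (4x⁵)·D = 4x⁷ + 20x⁶ + 20x⁵. Remainder: 4x⁶ + 23x⁵ + 31x⁴ − 14x³ − 68x² − 60x − 16.
Step 2: lead(4x⁶ + 23x⁵ + 31x⁴ − 14x³ − 68x² − 60x − 16) ÷ lead(D) = 4x⁶ ÷ x² = 4x⁴. Subtract (4x⁴)·D = 4x⁶ + 20x⁵ + 20x⁴. Remainder: 3x⁵ + 11x⁴ − 14x³ − 68x² − 60x − 16.
Step 3: lead(3x⁵ + 11x⁴ − 14x³ − 68x² − 60x − 16) ÷ lead(D) = 3x⁵ ÷ x² = 3x³. Subtract (3x³)·D = 3x⁵ + 15x⁴ + 15x³. Remainder: −4x⁴ − 29x³ − 68x² − 60x − 16.
Step 4: lead(−4x⁴ − 29x³ − 68x² − 60x − 16) ÷ lead(D) = −4x⁴ ÷ x² = −4x². Subtract (−4x²)·D = −4x⁴ − 20x³ − 20x². Remainder: −9x³ − 48x² − 60x − 16.
Step 5: lead(−9x³ − 48x² − 60x − 16) ÷ lead(D) = −9x³ ÷ x² = −9x. Subtract (−9x)·D = −9x³ − 45x² − 45x. Remainder: −3x² − 15x − 16.
Step 6: lead(−3x² − 15x − 16) ÷ lead(D) = −3x² ÷ x² = −3. Subtract (−3)·D = −3x² − 15x − 15. Remainder: −1.

R(x) = −1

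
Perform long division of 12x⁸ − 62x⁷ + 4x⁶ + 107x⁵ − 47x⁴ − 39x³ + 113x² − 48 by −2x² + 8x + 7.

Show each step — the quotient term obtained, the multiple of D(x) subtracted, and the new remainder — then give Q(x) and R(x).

Q(x) = −6x⁶ + 7x⁵ + 5x⁴ − 9x³ + 5x² + 8x − 7; R(x) = 1

Step 1: lead(12x⁸ − 62x⁷ + 4x⁶ + 107x⁵ − 47x⁴ − 39x³ + 113x² − 48) ÷ lead(D) = 12x⁸ ÷ −2x² = −6x⁶. Subtract (−6x⁶)·D = 12x⁸ − 48x⁷ − 42x⁶. Remainder: −14x⁷ + 46x⁶ + 107x⁵ − 47x⁴ − 39x³ + 113x² − 48.
Step 2: lead(−14x⁷ + 46x⁶ + 107x⁵ − 47x⁴ − 39x³ + 113x² − 48) ÷ lead(D) = −14x⁷ ÷ −2x² = 7x⁵. Subtract (7x⁵)·D = −14x⁷ + 56x⁶ + 49x⁵. Remainder: −10x⁶ + 58x⁵ − 47x⁴ − 39x³ + 113x² − 48.
Step 3: lead(−10x⁶ + 58x⁵ − 47x⁴ − 39x³ + 113x² − 48) ÷ lead(D) = −10x⁶ ÷ −2x² = 5x⁴. Subtract (5x⁴)·D = −10x⁶ + 40x⁵ + 35x⁴. Remainder: 18x⁵ − 82x⁴ − 39x³ + 113x² − 48.
Step 4: lead(18x⁵ − 82x⁴ − 39x³ + 113x² − 48) ÷ lead(D) = 18x⁵ ÷ −2x² = −9x³. Subtract (−9x³)·D = 18x⁵ − 72x⁴ − 63x³. Remainder: −10x⁴ + 24x³ + 113x² − 48.
Step 5: lead(−10x⁴ + 24x³ + 113x² − 48) ÷ lead(D) = −10x⁴ ÷ −2x² = 5x². Subtract (5x²)·D = −10x⁴ + 40x³ + 35x². Remainder: −16x³ + 78x² − 48.
Step 6: lead(−16x³ + 78x² − 48) ÷ lead(D) = −16x³ ÷ −2x² = 8x. Subtract (8x)·D = −16x³ + 64x² + 56x. Remainder: 14x² − 56x − 48.
Step 7: lead(14x² − 56x − 48) ÷ lead(D) = 14x² ÷ −2x² = −7. Subtract (−7)·D = 14x² − 56x − 49. Remainder: 1.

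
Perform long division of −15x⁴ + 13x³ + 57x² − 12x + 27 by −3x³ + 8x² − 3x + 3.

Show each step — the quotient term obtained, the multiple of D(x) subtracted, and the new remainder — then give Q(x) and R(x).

Step 1: lead(−15x⁴ + 13x³ + 57x² − 12x + 27) ÷ lead(D) = −15x⁴ ÷ −3x³ = 5x. Subtract (5x)·D = −15x⁴ + 40x³ − 15x² + 15x. Remainder: −27x³ + 72x² − 27x + 27.
Step 2: lead(−27x³ + 72x² − 27x + 27) ÷ lead(D) = −27x³ ÷ −3x³ = 9. Subtract (9)·D = −27x³ + 72x² − 27x + 27. Remainder: 0.

Q(x) = 5x + 9; R(x) = 0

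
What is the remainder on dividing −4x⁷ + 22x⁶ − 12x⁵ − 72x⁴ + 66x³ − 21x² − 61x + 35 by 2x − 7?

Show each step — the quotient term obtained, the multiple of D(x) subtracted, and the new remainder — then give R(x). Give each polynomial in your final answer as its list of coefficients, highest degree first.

R = [-7]

Step 1: lead(−4x⁷ + 22x⁶ − 12x⁵ − 72x⁴ + 66x³ − 21x² − 61x + 35) ÷ lead(D) = −4x⁷ ÷ 2x = −2x⁶. Subtract (−2x⁶)·D = −4x⁷ + 14x⁶. Remainder: 8x⁶ − 12x⁵ − 72x⁴ + 66x³ − 21x² − 61x + 35.
Step 2: lead(8x⁶ − 12x⁵ − 72x⁴ + 66x³ − 21x² − 61x + 35) ÷ lead(D) = 8x⁶ ÷ 2x = 4x⁵. Subtract (4x⁵)·D = 8x⁶ − 28x⁵. Remainder: 16x⁵ − 72x⁴ + 66x³ − 21x² − 61x + 35.
Step 3: lead(16x⁵ − 72x⁴ + 66x³ − 21x² − 61x + 35) ÷ lead(D) = 16x⁵ ÷ 2x = 8x⁴. Subtract (8x⁴)·D = 16x⁵ − 56x⁴. Remainder: −16x⁴ + 66x³ − 21x² − 61x + 35.
Step 4: lead(−16x⁴ + 66x³ − 21x² − 61x + 35) ÷ lead(D) = −16x⁴ ÷ 2x = −8x³. Subtract (−8x³)·D = −16x⁴ + 56x³. Remainder: 10x³ − 21x² − 61x + 35.
Step 5: lead(10x³ − 21x² − 61x + 35) ÷ lead(D) = 10x³ ÷ 2x = 5x². Subtract (5x²)·D = 10x³ − 35x². Remainder: 14x² − 61x + 35.
Step 6: lead(14x² − 61x + 35) ÷ lead(D) = 14x² ÷ 2x = 7x. Subtract (7x)·D = 14x² − 49x. Remainder: −12x + 35.
Step 7: lead(−12x + 35) ÷ lead(D) = −12x ÷ 2x = −6. Subtract (−6)·D = −12x + 42. Remainder: −7.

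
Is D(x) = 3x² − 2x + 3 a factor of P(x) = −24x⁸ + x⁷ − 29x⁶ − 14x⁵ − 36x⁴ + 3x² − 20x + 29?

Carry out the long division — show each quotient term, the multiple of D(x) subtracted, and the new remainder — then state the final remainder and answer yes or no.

Step 1: lead(−24x⁸ + x⁷ − 29x⁶ − 14x⁵ − 36x⁴ + 3x² − 20x + 29) ÷ lead(D) = −24x⁸ ÷ 3x² = −8x⁶. Subtract (−8x⁶)·D = −24x⁸ + 16x⁷ − 24x⁶. Remainder: −15x⁷ − 5x⁶ − 14x⁵ − 36x⁴ + 3x² − 20x + 29.
Step 2: lead(−15x⁷ − 5x⁶ − 14x⁵ − 36x⁴ + 3x² − 20x + 29) ÷ lead(D) = −15x⁷ ÷ 3x² = −5x⁵. Subtract (−5x⁵)·D = −15x⁷ + 10x⁶ − 15x⁵. Remainder: −15x⁶ + x⁵ − 36x⁴ + 3x² − 20x + 29.
Step 3: lead(−15x⁶ + x⁵ − 36x⁴ + 3x² − 20x + 29) ÷ lead(D) = −15x⁶ ÷ 3x² = −5x⁴. Subtract (−5x⁴)·D = −15x⁶ + 10x⁵ − 15x⁴. Remainder: −9x⁵ − 21x⁴ + 3x² − 20x + 29.
Step 4: lead(−9x⁵ − 21x⁴ + 3x² − 20x + 29) ÷ lead(D) = −9x⁵ ÷ 3x² = −3x³. Subtract (−3x³)·D = −9x⁵ + 6x⁴ − 9x³. Remainder: −27x⁴ + 9x³ + 3x² − 20x + 29.
Step 5: lead(−27x⁴ + 9x³ + 3x² − 20x + 29) ÷ lead(D) = −27x⁴ ÷ 3x² = −9x². Subtract (−9x²)·D = −27x⁴ + 18x³ − 27x². Remainder: −9x³ + 30x² − 20x + 29.
Step 6: lead(−9x³ + 30x² − 20x + 29) ÷ lead(D) = −9x³ ÷ 3x² = −3x. Subtract (−3x)·D = −9x³ + 6x² − 9x. Remainder: 24x² − 11x + 29.
Step 7: lead(24x² − 11x + 29) ÷ lead(D) = 24x² ÷ 3x² = 8. Subtract (8)·D = 24x² − 16x + 24. Remainder: 5x + 5.

R(x) = 5x + 5, so D(x) is not a factor of P(x). no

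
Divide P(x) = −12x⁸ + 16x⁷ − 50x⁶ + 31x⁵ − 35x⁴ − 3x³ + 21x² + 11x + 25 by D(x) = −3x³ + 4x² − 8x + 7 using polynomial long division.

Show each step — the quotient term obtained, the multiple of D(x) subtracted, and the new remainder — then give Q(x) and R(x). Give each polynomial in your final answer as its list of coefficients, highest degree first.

Step 1: lead(−12x⁸ + 16x⁷ − 50x⁶ + 31x⁵ − 35x⁴ − 3x³ + 21x² + 11x + 25) ÷ lead(D) = −12x⁸ ÷ −3x³ = 4x⁵. Subtract (4x⁵)·D = −12x⁸ + 16x⁷ − 32x⁶ + 28x⁵. Remainder: −18x⁶ + 3x⁵ − 35x⁴ − 3x³ + 21x² + 11x + 25.
Step 2: lead(−18x⁶ + 3x⁵ − 35x⁴ − 3x³ + 21x² + 11x + 25) ÷ lead(D) = −18x⁶ ÷ −3x³ = 6x³. Subtract (6x³)·D = −18x⁶ + 24x⁵ − 48x⁴ + 42x³. Remainder: −21x⁵ + 13x⁴ − 45x³ + 21x² + 11x + 25.
Step 3: lead(−21x⁵ + 13x⁴ − 45x³ + 21x² + 11x + 25) ÷ lead(D) = −21x⁵ ÷ −3x³ = 7x². Subtract (7x²)·D = −21x⁵ + 28x⁴ − 56x³ + 49x². Remainder: −15x⁴ + 11x³ − 28x² + 11x + 25.
Step 4: lead(−15x⁴ + 11x³ − 28x² + 11x + 25) ÷ lead(D) = −15x⁴ ÷ −3x³ = 5x. Subtract (5x)·D = −15x⁴ + 20x³ − 40x² + 35x. Remainder: −9x³ + 12x² − 24x + 25.
Step 5: lead(−9x³ + 12x² − 24x + 25) ÷ lead(D) = −9x³ ÷ −3x³ = 3. Subtract (3)·D = −9x³ + 12x² − 24x + 21. Remainder: 4.

Q = [4, 0, 6, 7, 5, 3]; R = [4]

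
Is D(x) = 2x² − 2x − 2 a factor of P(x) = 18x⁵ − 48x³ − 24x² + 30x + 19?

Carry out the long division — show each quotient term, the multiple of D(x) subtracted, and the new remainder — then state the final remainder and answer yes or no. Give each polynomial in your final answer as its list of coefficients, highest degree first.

R = [1], so D(x) is not a factor of P(x). no

Step 1: lead(18x⁵ − 48x³ − 24x² + 30x + 19) ÷ lead(D) = 18x⁵ ÷ 2x² = 9x³. Subtract (9x³)·D = 18x⁵ − 18x⁴ − 18x³. Remainder: 18x⁴ − 30x³ − 24x² + 30x + 19.
Step 2: lead(18x⁴ − 30x³ − 24x² + 30x + 19) ÷ lead(D) = 18x⁴ ÷ 2x² = 9x². Subtract (9x²)·D = 18x⁴ − 18x³ − 18x². Remainder: −12x³ − 6x² + 30x + 19.
Step 3: lead(−12x³ − 6x² + 30x + 19) ÷ lead(D) = −12x³ ÷ 2x² = −6x. Subtract (−6x)·D = −12x³ + 12x² + 12x. Remainder: −18x² + 18x + 19.
Step 4: lead(−18x² + 18x + 19) ÷ lead(D) = −18x² ÷ 2x² = −9. Subtract (−9)·D = −18x² + 18x + 18. Remainder: 1.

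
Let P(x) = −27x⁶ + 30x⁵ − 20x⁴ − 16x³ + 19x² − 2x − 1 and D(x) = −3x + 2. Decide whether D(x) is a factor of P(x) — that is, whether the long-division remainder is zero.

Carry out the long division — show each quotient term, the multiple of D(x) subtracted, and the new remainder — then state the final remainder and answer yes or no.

Step 1: lead(−27x⁶ + 30x⁵ − 20x⁴ − 16x³ + 19x² − 2x − 1) ÷ lead(D) = −27x⁶ ÷ −3x = 9x⁵. Subtract (9x⁵)·D = −27x⁶ + 18x⁵. Remainder: 12x⁵ − 20x⁴ − 16x³ + 19x² − 2x − 1.
Step 2: lead(12x⁵ − 20x⁴ − 16x³ + 19x² − 2x − 1) ÷ lead(D) = 12x⁵ ÷ −3x = −4x⁴. Subtract (−4x⁴)·D = 12x⁵ − 8x⁴. Remainder: −12x⁴ − 16x³ + 19x² − 2x − 1.
Step 3: lead(−12x⁴ − 16x³ + 19x² − 2x − 1) ÷ lead(D) = −12x⁴ ÷ −3x = 4x³. Subtract (4x³)·D = −12x⁴ + 8x³. Remainder: −24x³ + 19x² − 2x − 1.
Step 4: lead(−24x³ + 19x² − 2x − 1) ÷ lead(D) = −24x³ ÷ −3x = 8x². Subtract (8x²)·D = −24x³ + 16x². Remainder: 3x² − 2x − 1.
Step 5: lead(3x² − 2x − 1) ÷ lead(D) = 3x² ÷ −3x = −x. Subtract (−x)·D = 3x² − 2x. Remainder: −1.

R(x) = −1, so D(x) is not a factor of P(x). no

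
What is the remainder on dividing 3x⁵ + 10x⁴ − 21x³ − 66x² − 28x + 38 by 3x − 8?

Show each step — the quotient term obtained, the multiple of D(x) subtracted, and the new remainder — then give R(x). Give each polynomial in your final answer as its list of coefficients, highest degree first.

R = [6]

Step 1: lead(3x⁵ + 10x⁴ − 21x³ − 66x² − 28x + 38) ÷ lead(D) = 3x⁵ ÷ 3x = x⁴. Subtract (x⁴)·D = 3x⁵ − 8x⁴. Remainder: 18x⁴ − 21x³ − 66x² − 28x + 38.
Step 2: lead(18x⁴ − 21x³ − 66x² − 28x + 38) ÷ lead(D) = 18x⁴ ÷ 3x = 6x³. Subtract (6x³)·D = 18x⁴ − 48x³. Remainder: 27x³ − 66x² − 28x + 38.
Step 3: lead(27x³ − 66x² − 28x + 38) ÷ lead(D) = 27x³ ÷ 3x = 9x². Subtract (9x²)·D = 27x³ − 72x². Remainder: 6x² − 28x + 38.
Step 4: lead(6x² − 28x + 38) ÷ lead(D) = 6x² ÷ 3x = 2x. Subtract (2x)·D = 6x² − 16x. Remainder: −12x + 38.
Step 5: lead(−12x + 38) ÷ lead(D) = −12x ÷ 3x = −4. Subtract (−4)·D = −12x + 32. Remainder: 6.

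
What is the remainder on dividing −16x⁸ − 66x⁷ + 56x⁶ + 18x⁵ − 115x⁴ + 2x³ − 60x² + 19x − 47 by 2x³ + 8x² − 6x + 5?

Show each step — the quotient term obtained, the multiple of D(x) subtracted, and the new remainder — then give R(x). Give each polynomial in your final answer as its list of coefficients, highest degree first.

Step 1: lead(−16x⁸ − 66x⁷ + 56x⁶ + 18x⁵ − 115x⁴ + 2x³ − 60x² + 19x − 47) ÷ lead(D) = −16x⁸ ÷ 2x³ = −8x⁵. Subtract (−8x⁵)·D = −16x⁸ − 64x⁷ + 48x⁶ − 40x⁵. Remainder: −2x⁷ + 8x⁶ + 58x⁵ − 115x⁴ + 2x³ − 60x² + 19x − 47.
Step 2: lead(−2x⁷ + 8x⁶ + 58x⁵ − 115x⁴ + 2x³ − 60x² + 19x − 47) ÷ lead(D) = −2x⁷ ÷ 2x³ = −x⁴. Subtract (−x⁴)·D = −2x⁷ − 8x⁶ + 6x⁵ − 5x⁴. Remainder: 16x⁶ + 52x⁵ − 110x⁴ + 2x³ − 60x² + 19x − 47.
Step 3: lead(16x⁶ + 52x⁵ − 110x⁴ + 2x³ − 60x² + 19x − 47) ÷ lead(D) = 16x⁶ ÷ 2x³ = 8x³. Subtract (8x³)·D = 16x⁶ + 64x⁵ − 48x⁴ + 40x³. Remainder: −12x⁵ − 62x⁴ − 38x³ − 60x² + 19x − 47.
Step 4: lead(−12x⁵ − 62x⁴ − 38x³ − 60x² + 19x − 47) ÷ lead(D) = −12x⁵ ÷ 2x³ = −6x². Subtract (−6x²)·D = −12x⁵ − 48x⁴ + 36x³ − 30x². Remainder: −14x⁴ − 74x³ − 30x² + 19x − 47.
Step 5: lead(−14x⁴ − 74x³ − 30x² + 19x − 47) ÷ lead(D) = −14x⁴ ÷ 2x³ = −7x. Subtract (−7x)·D = −14x⁴ − 56x³ + 42x² − 35x. Remainder: −18x³ − 72x² + 54x − 47.
Step 6: lead(−18x³ − 72x² + 54x − 47) ÷ lead(D) = −18x³ ÷ 2x³ = −9. Subtract (−9)·D = −18x³ − 72x² + 54x − 45. Remainder: −2.

R = [-2]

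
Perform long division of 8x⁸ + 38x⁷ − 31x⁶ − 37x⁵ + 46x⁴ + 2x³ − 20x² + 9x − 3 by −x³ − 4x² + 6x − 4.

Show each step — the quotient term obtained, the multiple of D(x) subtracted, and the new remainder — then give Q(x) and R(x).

Q(x) = −8x⁵ − 6x⁴ + 7x³ + 5x²; R(x) = 9x − 3

Step 1: lead(8x⁸ + 38x⁷ − 31x⁶ − 37x⁵ + 46x⁴ + 2x³ − 20x² + 9x − 3) ÷ lead(D) = 8x⁸ ÷ −x³ = −8x⁵. Subtract (−8x⁵)·D = 8x⁸ + 32x⁷ − 48x⁶ + 32x⁵. Remainder: 6x⁷ + 17x⁶ − 69x⁵ + 46x⁴ + 2x³ − 20x² + 9x − 3.
Step 2: lead(6x⁷ + 17x⁶ − 69x⁵ + 46x⁴ + 2x³ − 20x² + 9x − 3) ÷ lead(D) = 6x⁷ ÷ −x³ = −6x⁴. Subtract (−6x⁴)·D = 6x⁷ + 24x⁶ − 36x⁵ + 24x⁴. Remainder: −7x⁶ − 33x⁵ + 22x⁴ + 2x³ − 20x² + 9x − 3.
Step 3: lead(−7x⁶ − 33x⁵ + 22x⁴ + 2x³ − 20x² + 9x − 3) ÷ lead(D) = −7x⁶ ÷ −x³ = 7x³. Subtract (7x³)·D = −7x⁶ − 28x⁵ + 42x⁴ − 28x³. Remainder: −5x⁵ − 20x⁴ + 30x³ − 20x² + 9x − 3.
Step 4: lead(−5x⁵ − 20x⁴ + 30x³ − 20x² + 9x − 3) ÷ lead(D) = −5x⁵ ÷ −x³ = 5x². Subtract (5x²)·D = −5x⁵ − 20x⁴ + 30x³ − 20x². Remainder: 9x − 3.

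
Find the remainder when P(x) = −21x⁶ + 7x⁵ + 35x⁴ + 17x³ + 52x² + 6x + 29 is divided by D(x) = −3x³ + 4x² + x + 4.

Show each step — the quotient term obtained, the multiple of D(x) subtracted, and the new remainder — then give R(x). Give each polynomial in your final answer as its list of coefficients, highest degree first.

Step 1: lead(−21x⁶ + 7x⁵ + 35x⁴ + 17x³ + 52x² + 6x + 29) ÷ lead(D) = −21x⁶ ÷ −3x³ = 7x³. Subtract (7x³)·D = −21x⁶ + 28x⁵ + 7x⁴ + 28x³. Remainder: −21x⁵ + 28x⁴ − 11x³ + 52x² + 6x + 29.
Step 2: lead(−21x⁵ + 28x⁴ − 11x³ + 52x² + 6x + 29) ÷ lead(D) = −21x⁵ ÷ −3x³ = 7x². Subtract (7x²)·D = −21x⁵ + 28x⁴ + 7x³ + 28x². Remainder: −18x³ + 24x² + 6x + 29.
Step 3: lead(−18x³ + 24x² + 6x + 29) ÷ lead(D) = −18x³ ÷ −3x³ = 6. Subtract (6)·D = −18x³ + 24x² + 6x + 24. Remainder: 5.

R = [5]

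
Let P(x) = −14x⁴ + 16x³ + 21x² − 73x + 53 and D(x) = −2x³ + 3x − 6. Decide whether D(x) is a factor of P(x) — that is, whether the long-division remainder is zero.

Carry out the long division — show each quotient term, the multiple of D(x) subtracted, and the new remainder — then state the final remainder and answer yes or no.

R(x) = −7x + 5, so D(x) is not a factor of P(x). no

Step 1: lead(−14x⁴ + 16x³ + 21x² − 73x + 53) ÷ lead(D) = −14x⁴ ÷ −2x³ = 7x. Subtract (7x)·D = −14x⁴ + 21x² − 42x. Remainder: 16x³ − 31x + 53.
Step 2: lead(16x³ − 31x + 53) ÷ lead(D) = 16x³ ÷ −2x³ = −8. Subtract (−8)·D = 16x³ − 24x + 48. Remainder: −7x + 5.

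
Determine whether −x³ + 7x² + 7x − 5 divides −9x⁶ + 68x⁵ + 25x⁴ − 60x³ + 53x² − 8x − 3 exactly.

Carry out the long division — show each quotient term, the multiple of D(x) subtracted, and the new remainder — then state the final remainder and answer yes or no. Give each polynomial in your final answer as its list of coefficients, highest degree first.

R = [2], so D(x) is not a factor of P(x). no

Step 1: lead(−9x⁶ + 68x⁵ + 25x⁴ − 60x³ + 53x² − 8x − 3) ÷ lead(D) = −9x⁶ ÷ −x³ = 9x³. Subtract (9x³)·D = −9x⁶ + 63x⁵ + 63x⁴ − 45x³. Remainder: 5x⁵ − 38x⁴ − 15x³ + 53x² − 8x − 3.
Step 2: lead(5x⁵ − 38x⁴ − 15x³ + 53x² − 8x − 3) ÷ lead(D) = 5x⁵ ÷ −x³ = −5x². Subtract (−5x²)·D = 5x⁵ − 35x⁴ − 35x³ + 25x². Remainder: −3x⁴ + 20x³ + 28x² − 8x − 3.
Step 3: lead(−3x⁴ + 20x³ + 28x² − 8x − 3) ÷ lead(D) = −3x⁴ ÷ −x³ = 3x. Subtract (3x)·D = −3x⁴ + 21x³ + 21x² − 15x. Remainder: −x³ + 7x² + 7x − 3.
Step 4: lead(−x³ + 7x² + 7x − 3) ÷ lead(D) = −x³ ÷ −x³ = 1. Subtract (1)·D = −x³ + 7x² + 7x − 5. Remainder: 2.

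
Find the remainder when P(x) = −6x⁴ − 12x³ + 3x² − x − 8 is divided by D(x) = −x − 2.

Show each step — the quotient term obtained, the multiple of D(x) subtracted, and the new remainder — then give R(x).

R(x) = 6

Step 1: lead(−6x⁴ − 12x³ + 3x² − x − 8) ÷ lead(D) = −6x⁴ ÷ −x = 6x³. Subtract (6x³)·D = −6x⁴ − 12x³. Remainder: 3x² − x − 8.
Step 2: lead(3x² − x − 8) ÷ lead(D) = 3x² ÷ −x = −3x. Subtract (−3x)·D = 3x² + 6x. Remainder: −7x − 8.
Step 3: lead(−7x − 8) ÷ lead(D) = −7x ÷ −x = 7. Subtract (7)·D = −7x − 14. Remainder: 6.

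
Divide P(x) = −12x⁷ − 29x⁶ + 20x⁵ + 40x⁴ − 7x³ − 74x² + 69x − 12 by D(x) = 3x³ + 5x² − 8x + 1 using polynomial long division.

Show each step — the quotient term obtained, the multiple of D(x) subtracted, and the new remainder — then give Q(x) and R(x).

Step 1: lead(−12x⁷ − 29x⁶ + 20x⁵ + 40x⁴ − 7x³ − 74x² + 69x − 12) ÷ lead(D) = −12x⁷ ÷ 3x³ = −4x⁴. Subtract (−4x⁴)·D = −12x⁷ − 20x⁶ + 32x⁵ − 4x⁴. Remainder: −9x⁶ − 12x⁵ + 44x⁴ − 7x³ − 74x² + 69x − 12.
Step 2: lead(−9x⁶ − 12x⁵ + 44x⁴ − 7x³ − 74x² + 69x − 12) ÷ lead(D) = −9x⁶ ÷ 3x³ = −3x³. Subtract (−3x³)·D = −9x⁶ − 15x⁵ + 24x⁴ − 3x³. Remainder: 3x⁵ + 20x⁴ − 4x³ − 74x² + 69x − 12.
Step 3: lead(3x⁵ + 20x⁴ − 4x³ − 74x² + 69x − 12) ÷ lead(D) = 3x⁵ ÷ 3x³ = x². Subtract (x²)·D = 3x⁵ + 5x⁴ − 8x³ + x². Remainder: 15x⁴ + 4x³ − 75x² + 69x − 12.
Step 4: lead(15x⁴ + 4x³ − 75x² + 69x − 12) ÷ lead(D) = 15x⁴ ÷ 3x³ = 5x. Subtract (5x)·D = 15x⁴ + 25x³ − 40x² + 5x. Remainder: −21x³ − 35x² + 64x − 12.
Step 5: lead(−21x³ − 35x² + 64x − 12) ÷ lead(D) = −21x³ ÷ 3x³ = −7. Subtract (−7)·D = −21x³ − 35x² + 56x − 7. Remainder: 8x − 5.

Q(x) = −4x⁴ − 3x³ + x² + 5x − 7; R(x) = 8x − 5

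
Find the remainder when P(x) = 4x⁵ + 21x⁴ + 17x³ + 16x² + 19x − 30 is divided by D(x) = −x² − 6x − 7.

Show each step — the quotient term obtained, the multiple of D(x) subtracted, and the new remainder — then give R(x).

Step 1: lead(4x⁵ + 21x⁴ + 17x³ + 16x² + 19x − 30) ÷ lead(D) = 4x⁵ ÷ −x² = −4x³. Subtract (−4x³)·D = 4x⁵ + 24x⁴ + 28x³. Remainder: −3x⁴ − 11x³ + 16x² + 19x − 30.
Step 2: lead(−3x⁴ − 11x³ + 16x² + 19x − 30) ÷ lead(D) = −3x⁴ ÷ −x² = 3x². Subtract (3x²)·D = −3x⁴ − 18x³ − 21x². Remainder: 7x³ + 37x² + 19x − 30.
Step 3: lead(7x³ + 37x² + 19x − 30) ÷ lead(D) = 7x³ ÷ −x² = −7x. Subtract (−7x)·D = 7x³ + 42x² + 49x. Remainder: −5x² − 30x − 30.
Step 4: lead(−5x² − 30x − 30) ÷ lead(D) = −5x² ÷ −x² = 5. Subtract (5)·D = −5x² − 30x − 35. Remainder: 5.

R(x) = 5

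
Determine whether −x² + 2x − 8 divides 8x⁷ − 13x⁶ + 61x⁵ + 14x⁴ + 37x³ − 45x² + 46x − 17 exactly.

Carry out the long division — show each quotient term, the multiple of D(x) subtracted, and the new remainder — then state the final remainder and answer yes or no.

R(x) = 7, so D(x) is not a factor of P(x). no

Step 1: lead(8x⁷ − 13x⁶ + 61x⁵ + 14x⁴ + 37x³ − 45x² + 46x − 17) ÷ lead(D) = 8x⁷ ÷ −x² = −8x⁵. Subtract (−8x⁵)·D = 8x⁷ − 16x⁶ + 64x⁵. Remainder: 3x⁶ − 3x⁵ + 14x⁴ + 37x³ − 45x² + 46x − 17.
Step 2: lead(3x⁶ − 3x⁵ + 14x⁴ + 37x³ − 45x² + 46x − 17) ÷ lead(D) = 3x⁶ ÷ −x² = −3x⁴. Subtract (−3x⁴)·D = 3x⁶ − 6x⁵ + 24x⁴. Remainder: 3x⁵ − 10x⁴ + 37x³ − 45x² + 46x − 17.
Step 3: lead(3x⁵ − 10x⁴ + 37x³ − 45x² + 46x − 17) ÷ lead(D) = 3x⁵ ÷ −x² = −3x³. Subtract (−3x³)·D = 3x⁵ − 6x⁴ + 24x³. Remainder: −4x⁴ + 13x³ − 45x² + 46x − 17.
Step 4: lead(−4x⁴ + 13x³ − 45x² + 46x − 17) ÷ lead(D) = −4x⁴ ÷ −x² = 4x². Subtract (4x²)·D = −4x⁴ + 8x³ − 32x². Remainder: 5x³ − 13x² + 46x − 17.
Step 5: lead(5x³ − 13x² + 46x − 17) ÷ lead(D) = 5x³ ÷ −x² = −5x. Subtract (−5x)·D = 5x³ − 10x² + 40x. Remainder: −3x² + 6x − 17.
Step 6: lead(−3x² + 6x − 17) ÷ lead(D) = −3x² ÷ −x² = 3. Subtract (3)·D = −3x² + 6x − 24. Remainder: 7.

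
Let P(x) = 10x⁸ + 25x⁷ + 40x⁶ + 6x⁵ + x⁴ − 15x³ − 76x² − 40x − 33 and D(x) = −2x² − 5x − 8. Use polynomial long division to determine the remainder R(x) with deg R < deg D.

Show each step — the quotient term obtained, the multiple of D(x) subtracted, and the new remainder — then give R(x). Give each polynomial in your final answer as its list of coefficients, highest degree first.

Step 1: lead(10x⁸ + 25x⁷ + 40x⁶ + 6x⁵ + x⁴ − 15x³ − 76x² − 40x − 33) ÷ lead(D) = 10x⁸ ÷ −2x² = −5x⁶. Subtract (−5x⁶)·D = 10x⁸ + 25x⁷ + 40x⁶. Remainder: 6x⁵ + x⁴ − 15x³ − 76x² − 40x − 33.
Step 2: lead(6x⁵ + x⁴ − 15x³ − 76x² − 40x − 33) ÷ lead(D) = 6x⁵ ÷ −2x² = −3x³. Subtract (−3x³)·D = 6x⁵ + 15x⁴ + 24x³. Remainder: −14x⁴ − 39x³ − 76x² − 40x − 33.
Step 3: lead(−14x⁴ − 39x³ − 76x² − 40x − 33) ÷ lead(D) = −14x⁴ ÷ −2x² = 7x². Subtract (7x²)·D = −14x⁴ − 35x³ − 56x². Remainder: −4x³ − 20x² − 40x − 33.
Step 4: lead(−4x³ − 20x² − 40x − 33) ÷ lead(D) = −4x³ ÷ −2x² = 2x. Subtract (2x)·D = −4x³ − 10x² − 16x. Remainder: −10x² − 24x − 33.
Step 5: lead(−10x² − 24x − 33) ÷ lead(D) = −10x² ÷ −2x² = 5. Subtract (5)·D = −10x² − 25x − 40. Remainder: x + 7.

R = [1, 7]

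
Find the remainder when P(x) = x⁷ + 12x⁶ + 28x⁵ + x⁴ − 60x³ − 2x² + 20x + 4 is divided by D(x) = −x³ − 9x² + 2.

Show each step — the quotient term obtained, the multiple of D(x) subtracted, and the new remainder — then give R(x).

Step 1: lead(x⁷ + 12x⁶ + 28x⁵ + x⁴ − 60x³ − 2x² + 20x + 4) ÷ lead(D) = x⁷ ÷ −x³ = −x⁴. Subtract (−x⁴)·D = x⁷ + 9x⁶ − 2x⁴. Remainder: 3x⁶ + 28x⁵ + 3x⁴ − 60x³ − 2x² + 20x + 4.
Step 2: lead(3x⁶ + 28x⁵ + 3x⁴ − 60x³ − 2x² + 20x + 4) ÷ lead(D) = 3x⁶ ÷ −x³ = −3x³. Subtract (−3x³)·D = 3x⁶ + 27x⁵ − 6x³. Remainder: x⁵ + 3x⁴ − 54x³ − 2x² + 20x + 4.
Step 3: lead(x⁵ + 3x⁴ − 54x³ − 2x² + 20x + 4) ÷ lead(D) = x⁵ ÷ −x³ = −x². Subtract (−x²)·D = x⁵ + 9x⁴ − 2x². Remainder: −6x⁴ − 54x³ + 20x + 4.
Step 4: lead(−6x⁴ − 54x³ + 20x + 4) ÷ lead(D) = −6x⁴ ÷ −x³ = 6x. Subtract (6x)·D = −6x⁴ − 54x³ + 12x. Remainder: 8x + 4.

R(x) = 8x + 4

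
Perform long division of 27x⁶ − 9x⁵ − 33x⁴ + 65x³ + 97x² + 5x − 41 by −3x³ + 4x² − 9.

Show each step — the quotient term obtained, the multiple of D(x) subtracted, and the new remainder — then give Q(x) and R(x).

Q(x) = −9x³ − 9x² − x + 4; R(x) = −4x − 5

Step 1: lead(27x⁶ − 9x⁵ − 33x⁴ + 65x³ + 97x² + 5x − 41) ÷ lead(D) = 27x⁶ ÷ −3x³ = −9x³. Subtract (−9x³)·D = 27x⁶ − 36x⁵ + 81x³. Remainder: 27x⁵ − 33x⁴ − 16x³ + 97x² + 5x − 41.
Step 2: lead(27x⁵ − 33x⁴ − 16x³ + 97x² + 5x − 41) ÷ lead(D) = 27x⁵ ÷ −3x³ = −9x². Subtract (−9x²)·D = 27x⁵ − 36x⁴ + 81x². Remainder: 3x⁴ − 16x³ + 16x² + 5x − 41.
Step 3: lead(3x⁴ − 16x³ + 16x² + 5x − 41) ÷ lead(D) = 3x⁴ ÷ −3x³ = −x. Subtract (−x)·D = 3x⁴ − 4x³ + 9x. Remainder: −12x³ + 16x² − 4x − 41.
Step 4: lead(−12x³ + 16x² − 4x − 41) ÷ lead(D) = −12x³ ÷ −3x³ = 4. Subtract (4)·D = −12x³ + 16x² − 36. Remainder: −4x − 5.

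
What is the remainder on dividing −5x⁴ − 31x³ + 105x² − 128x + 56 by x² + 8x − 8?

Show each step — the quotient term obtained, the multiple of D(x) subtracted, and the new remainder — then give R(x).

R(x) = 0

Step 1: lead(−5x⁴ − 31x³ + 105x² − 128x + 56) ÷ lead(D) = −5x⁴ ÷ x² = −5x². Subtract (−5x²)·D = −5x⁴ − 40x³ + 40x². Remainder: 9x³ + 65x² − 128x + 56.
Step 2: lead(9x³ + 65x² − 128x + 56) ÷ lead(D) = 9x³ ÷ x² = 9x. Subtract (9x)·D = 9x³ + 72x² − 72x. Remainder: −7x² − 56x + 56.
Step 3: lead(−7x² − 56x + 56) ÷ lead(D) = −7x² ÷ x² = −7. Subtract (−7)·D = −7x² − 56x + 56. Remainder: 0.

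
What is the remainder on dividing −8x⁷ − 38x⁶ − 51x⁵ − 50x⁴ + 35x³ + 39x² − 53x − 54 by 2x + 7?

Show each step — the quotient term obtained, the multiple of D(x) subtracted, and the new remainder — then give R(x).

Step 1: lead(−8x⁷ − 38x⁶ − 51x⁵ − 50x⁴ + 35x³ + 39x² − 53x − 54) ÷ lead(D) = −8x⁷ ÷ 2x = −4x⁶. Subtract (−4x⁶)·D = −8x⁷ − 28x⁶. Remainder: −10x⁶ − 51x⁵ − 50x⁴ + 35x³ + 39x² − 53x − 54.
Step 2: lead(−10x⁶ − 51x⁵ − 50x⁴ + 35x³ + 39x² − 53x − 54) ÷ lead(D) = −10x⁶ ÷ 2x = −5x⁵. Subtract (−5x⁵)·D = −10x⁶ − 35x⁵. Remainder: −16x⁵ − 50x⁴ + 35x³ + 39x² − 53x − 54.
Step 3: lead(−16x⁵ − 50x⁴ + 35x³ + 39x² − 53x − 54) ÷ lead(D) = −16x⁵ ÷ 2x = −8x⁴. Subtract (−8x⁴)·D = −16x⁵ − 56x⁴. Remainder: 6x⁴ + 35x³ + 39x² − 53x − 54.
Step 4: lead(6x⁴ + 35x³ + 39x² − 53x − 54) ÷ lead(D) = 6x⁴ ÷ 2x = 3x³. Subtract (3x³)·D = 6x⁴ + 21x³. Remainder: 14x³ + 39x² − 53x − 54.
Step 5: lead(14x³ + 39x² − 53x − 54) ÷ lead(D) = 14x³ ÷ 2x = 7x². Subtract (7x²)·D = 14x³ + 49x². Remainder: −10x² − 53x − 54.
Step 6: lead(−10x² − 53x − 54) ÷ lead(D) = −10x² ÷ 2x = −5x. Subtract (−5x)·D = −10x² − 35x. Remainder: −18x − 54.
Step 7: lead(−18x − 54) ÷ lead(D) = −18x ÷ 2x = −9. Subtract (−9)·D = −18x − 63. Remainder: 9.

R(x) = 9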